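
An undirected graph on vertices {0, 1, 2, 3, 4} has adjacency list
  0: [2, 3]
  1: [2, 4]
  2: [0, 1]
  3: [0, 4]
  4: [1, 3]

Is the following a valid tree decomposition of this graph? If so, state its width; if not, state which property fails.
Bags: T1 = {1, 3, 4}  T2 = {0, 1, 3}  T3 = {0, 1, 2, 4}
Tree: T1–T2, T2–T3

No — bags containing vertex 4 are not connected in the tree.

A tree decomposition must satisfy three properties: every vertex lies in some bag; for every edge, both endpoints lie together in some bag; and for every vertex, the bags containing it form a connected subtree. Here bags containing vertex 4 are not connected in the tree, so the decomposition is invalid.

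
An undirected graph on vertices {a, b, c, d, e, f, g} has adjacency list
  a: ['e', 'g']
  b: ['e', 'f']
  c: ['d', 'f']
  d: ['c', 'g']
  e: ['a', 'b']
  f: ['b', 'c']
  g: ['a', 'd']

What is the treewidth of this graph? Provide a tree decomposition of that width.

Each bag holds 3 vertices, so the decomposition has width 2, which upper-bounds the treewidth. For the lower bound, G contains the cycle c–f–b–e–a–g–d–c, so G is not a forest; only forests have treewidth ≤ 1, hence tw(G) ≥ 2. Hence tw(G) = 2 exactly.

Treewidth 2.
Bags: B1 = {b, c, f}  B2 = {b, c, e}  B3 = {a, c, e}  B4 = {a, c, g}  B5 = {c, d, g}
Tree: B1–B2, B2–B3, B3–B4, B4–B5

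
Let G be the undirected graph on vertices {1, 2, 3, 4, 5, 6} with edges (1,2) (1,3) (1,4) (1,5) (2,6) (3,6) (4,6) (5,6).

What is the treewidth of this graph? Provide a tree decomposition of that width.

Treewidth 2.
One such decomposition:
Bags: B1 = {1, 4, 6}  B2 = {1, 2, 6}  B3 = {1, 3, 6}  B4 = {1, 5, 6}
Tree: B1–B2, B2–B3, B3–B4

Each bag holds 3 vertices, so the decomposition has width 2, which upper-bounds the treewidth. For the lower bound, G contains the cycle 6–4–1–2–6, so G is not a forest; only forests have treewidth ≤ 1, hence tw(G) ≥ 2. The upper and lower bounds meet at 2, so that is the treewidth.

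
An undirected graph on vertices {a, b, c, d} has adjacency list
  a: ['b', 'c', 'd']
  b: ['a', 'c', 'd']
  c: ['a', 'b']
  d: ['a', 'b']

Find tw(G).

A width-2 tree decomposition is:
Bags: B1 = {a, b, c}  B2 = {a, b, d}
Tree: B1–B2
The largest bag has 3 vertices, giving width 2; this decomposition certifies tw(G) ≤ 2. Conversely, {a, b, d} is a clique of size 3, and the vertices of any clique must share a bag in every tree decomposition; so some bag has ≥ 3 vertices and tw(G) ≥ 2. The upper and lower bounds meet at 2, so that is the treewidth.

2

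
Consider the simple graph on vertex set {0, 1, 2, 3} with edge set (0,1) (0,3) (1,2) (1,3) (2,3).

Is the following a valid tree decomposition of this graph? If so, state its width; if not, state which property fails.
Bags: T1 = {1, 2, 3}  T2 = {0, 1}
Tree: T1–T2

A tree decomposition must satisfy three properties: every vertex lies in some bag; for every edge, both endpoints lie together in some bag; and for every vertex, the bags containing it form a connected subtree. Here edge (3,0) lies in no bag, so the decomposition is invalid.

No — edge (3,0) lies in no bag.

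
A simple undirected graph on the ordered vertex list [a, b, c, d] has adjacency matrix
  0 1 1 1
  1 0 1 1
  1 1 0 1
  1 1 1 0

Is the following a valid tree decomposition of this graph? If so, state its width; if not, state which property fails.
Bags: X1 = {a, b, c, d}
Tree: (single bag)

Checking the three conditions: (i) the bags cover all of {a, b, c, d}; (ii) for each edge, some bag contains both endpoints; (iii) the bags containing any fixed vertex form a subtree. All hold, so the decomposition is valid with width 4 − 1 = 3.

Yes; width 3.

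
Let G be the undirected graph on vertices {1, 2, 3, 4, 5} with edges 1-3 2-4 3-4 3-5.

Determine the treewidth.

1

A width-1 tree decomposition is:
Bags: B1 = {3, 5}  B2 = {1, 3}  B3 = {3, 4}  B4 = {2, 4}
Tree: B1–B2, B2–B3, B3–B4
The largest bag has 2 vertices, giving width 1; this decomposition certifies tw(G) ≤ 1. Since G has at least one edge (e.g. 3–5), it is not an edgeless graph, so tw(G) ≥ 1. Therefore the treewidth is 1.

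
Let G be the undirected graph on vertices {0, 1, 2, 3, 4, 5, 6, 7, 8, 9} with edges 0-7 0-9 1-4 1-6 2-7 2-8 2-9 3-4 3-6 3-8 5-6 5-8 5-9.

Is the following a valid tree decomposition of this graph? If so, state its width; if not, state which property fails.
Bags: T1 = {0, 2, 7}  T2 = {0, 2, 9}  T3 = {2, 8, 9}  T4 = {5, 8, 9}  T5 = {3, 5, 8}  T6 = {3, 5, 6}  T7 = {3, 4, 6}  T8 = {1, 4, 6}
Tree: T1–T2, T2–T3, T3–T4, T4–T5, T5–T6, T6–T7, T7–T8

Every vertex of G appears in some bag (union = {0, 1, 2, 3, 4, 5, 6, 7, 8, 9}); every edge is covered by a bag; and for each vertex v the set of bags containing v is connected in the bag tree. The decomposition is therefore valid. The largest bag has 3 vertices, so the width is 2.

Yes; width 2.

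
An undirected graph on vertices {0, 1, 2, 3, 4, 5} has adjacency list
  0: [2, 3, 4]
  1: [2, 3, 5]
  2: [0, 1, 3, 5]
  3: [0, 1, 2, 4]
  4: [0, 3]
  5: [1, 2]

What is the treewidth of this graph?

2

A width-2 tree decomposition is:
Bags: B1 = {0, 3, 4}  B2 = {0, 2, 3}  B3 = {1, 2, 3}  B4 = {1, 2, 5}
Tree: B1–B2, B2–B3, B3–B4
Every bag has size at most 3, so the width is 3 − 1 = 2 and tw(G) ≤ 2. On the other hand G contains the 3-clique {0, 2, 3}. A clique must lie in a single bag of any decomposition, so no decomposition can have width below 2. The upper and lower bounds meet at 2, so that is the treewidth.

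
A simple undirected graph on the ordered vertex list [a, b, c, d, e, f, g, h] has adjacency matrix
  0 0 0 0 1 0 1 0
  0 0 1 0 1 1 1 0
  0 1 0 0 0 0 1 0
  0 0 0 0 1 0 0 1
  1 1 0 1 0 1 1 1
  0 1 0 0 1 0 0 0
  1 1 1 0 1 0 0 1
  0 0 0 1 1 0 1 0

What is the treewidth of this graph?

2

A width-2 tree decomposition is:
Bags: B1 = {d, e, h}  B2 = {e, g, h}  B3 = {a, e, g}  B4 = {b, e, g}  B5 = {b, e, f}  B6 = {b, c, g}
Tree: B1–B2, B2–B3, B3–B4, B4–B5, B4–B6
Every bag has size at most 3, so the width is 3 − 1 = 2 and tw(G) ≤ 2. For the lower bound, the 3 vertices {d, e, h} are pairwise adjacent, and any tree decomposition puts a clique entirely inside one bag — forcing width ≥ 2. The upper and lower bounds meet at 2, so that is the treewidth.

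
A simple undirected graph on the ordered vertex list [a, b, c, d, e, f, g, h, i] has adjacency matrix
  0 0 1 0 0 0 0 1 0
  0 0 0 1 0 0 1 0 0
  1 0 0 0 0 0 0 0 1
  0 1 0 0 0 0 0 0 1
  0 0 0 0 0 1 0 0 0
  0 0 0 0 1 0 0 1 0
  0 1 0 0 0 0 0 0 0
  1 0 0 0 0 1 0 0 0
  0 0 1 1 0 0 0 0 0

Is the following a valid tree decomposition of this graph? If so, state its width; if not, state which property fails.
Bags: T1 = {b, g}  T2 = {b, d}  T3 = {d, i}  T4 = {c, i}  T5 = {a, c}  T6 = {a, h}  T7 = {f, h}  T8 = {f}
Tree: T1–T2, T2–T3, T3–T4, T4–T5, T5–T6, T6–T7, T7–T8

A tree decomposition must satisfy three properties: every vertex lies in some bag; for every edge, both endpoints lie together in some bag; and for every vertex, the bags containing it form a connected subtree. Here vertex e appears in no bag, so the decomposition is invalid.

No — vertex e appears in no bag.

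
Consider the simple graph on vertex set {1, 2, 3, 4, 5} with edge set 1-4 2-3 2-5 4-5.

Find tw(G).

A width-1 tree decomposition is:
Bags: B1 = {2, 3}  B2 = {2, 5}  B3 = {4, 5}  B4 = {1, 4}
Tree: B1–B2, B2–B3, B3–B4
Every bag has size at most 2, so the width is 2 − 1 = 1 and tw(G) ≤ 1. Since G has at least one edge (e.g. 3–2), it is not an edgeless graph, so tw(G) ≥ 1. Hence tw(G) = 1 exactly.

1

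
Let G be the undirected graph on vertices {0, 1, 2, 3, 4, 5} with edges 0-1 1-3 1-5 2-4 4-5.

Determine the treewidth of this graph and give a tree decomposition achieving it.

Every bag has size at most 2, so the width is 2 − 1 = 1 and tw(G) ≤ 1. Since G has at least one edge (e.g. 1–5), it is not an edgeless graph, so tw(G) ≥ 1. Therefore the treewidth is 1.

Treewidth 1.
One optimal decomposition is:
Bags: B1 = {1, 5}  B2 = {1, 3}  B3 = {4, 5}  B4 = {0, 1}  B5 = {2, 4}
Tree: B1–B2, B1–B3, B2–B4, B3–B5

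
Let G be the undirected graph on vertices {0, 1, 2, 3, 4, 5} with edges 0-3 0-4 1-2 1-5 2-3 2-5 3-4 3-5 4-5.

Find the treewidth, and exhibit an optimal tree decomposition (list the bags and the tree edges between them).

Treewidth 2.
Bags: B1 = {0, 3, 4}  B2 = {3, 4, 5}  B3 = {2, 3, 5}  B4 = {1, 2, 5}
Tree: B1–B2, B2–B3, B3–B4

Each bag holds 3 vertices, so the decomposition has width 2, which upper-bounds the treewidth. For the lower bound, the 3 vertices {1, 2, 5} are pairwise adjacent, and any tree decomposition puts a clique entirely inside one bag — forcing width ≥ 2. Hence tw(G) = 2 exactly.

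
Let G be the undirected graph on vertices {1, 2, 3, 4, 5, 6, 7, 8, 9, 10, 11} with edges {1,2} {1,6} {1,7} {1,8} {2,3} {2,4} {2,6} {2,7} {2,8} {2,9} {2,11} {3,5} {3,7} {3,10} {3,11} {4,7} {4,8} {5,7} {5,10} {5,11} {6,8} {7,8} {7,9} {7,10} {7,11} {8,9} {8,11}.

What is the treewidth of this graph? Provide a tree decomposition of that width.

Treewidth 3.
One such decomposition:
Bags: B1 = {2, 3, 7, 11}  B2 = {2, 7, 8, 11}  B3 = {2, 7, 8, 9}  B4 = {2, 4, 7, 8}  B5 = {1, 2, 7, 8}  B6 = {1, 2, 6, 8}  B7 = {3, 5, 7, 11}  B8 = {3, 5, 7, 10}
Tree: B1–B2, B2–B3, B2–B4, B3–B5, B5–B6, B1–B7, B7–B8

Each bag holds 4 vertices, so the decomposition has width 3, which upper-bounds the treewidth. On the other hand G contains the 4-clique {1, 2, 6, 8}. A clique must lie in a single bag of any decomposition, so no decomposition can have width below 3. The upper and lower bounds meet at 3, so that is the treewidth.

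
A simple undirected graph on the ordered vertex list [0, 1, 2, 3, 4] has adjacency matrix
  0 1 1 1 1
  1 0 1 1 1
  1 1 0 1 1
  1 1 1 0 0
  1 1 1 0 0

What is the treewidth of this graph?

A width-3 tree decomposition is:
Bags: B1 = {0, 1, 2, 4}  B2 = {0, 1, 2, 3}
Tree: B1–B2
Every bag has size at most 4, so the width is 4 − 1 = 3 and tw(G) ≤ 3. On the other hand G contains the 4-clique {0, 1, 2, 3}. A clique must lie in a single bag of any decomposition, so no decomposition can have width below 3. Therefore the treewidth is 3.

3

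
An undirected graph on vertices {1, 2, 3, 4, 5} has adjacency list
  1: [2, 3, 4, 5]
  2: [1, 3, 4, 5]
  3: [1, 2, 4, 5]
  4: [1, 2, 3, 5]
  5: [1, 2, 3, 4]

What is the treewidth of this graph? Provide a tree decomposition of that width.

A single bag containing all 5 vertices is trivially a valid decomposition of width 4. Conversely, {1, 2, 3, 4, 5} is a clique of size 5, and the vertices of any clique must share a bag in every tree decomposition; so some bag has ≥ 5 vertices and tw(G) ≥ 4. Therefore the treewidth is 4.

Treewidth 4.
One such decomposition:
Bags: B1 = {1, 2, 3, 4, 5}
Tree: (single bag)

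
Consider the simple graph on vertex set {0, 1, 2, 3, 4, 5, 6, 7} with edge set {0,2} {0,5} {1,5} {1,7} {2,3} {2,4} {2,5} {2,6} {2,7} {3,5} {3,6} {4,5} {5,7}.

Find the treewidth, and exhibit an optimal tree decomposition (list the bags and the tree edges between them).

Every bag has size at most 3, so the width is 3 − 1 = 2 and tw(G) ≤ 2. On the other hand G contains the 3-clique {1, 5, 7}. A clique must lie in a single bag of any decomposition, so no decomposition can have width below 2. Hence tw(G) = 2 exactly.

Treewidth 2.
One such decomposition:
Bags: B1 = {2, 3, 5}  B2 = {2, 4, 5}  B3 = {2, 5, 7}  B4 = {0, 2, 5}  B5 = {1, 5, 7}  B6 = {2, 3, 6}
Tree: B1–B2, B1–B3, B3–B4, B3–B5, B1–B6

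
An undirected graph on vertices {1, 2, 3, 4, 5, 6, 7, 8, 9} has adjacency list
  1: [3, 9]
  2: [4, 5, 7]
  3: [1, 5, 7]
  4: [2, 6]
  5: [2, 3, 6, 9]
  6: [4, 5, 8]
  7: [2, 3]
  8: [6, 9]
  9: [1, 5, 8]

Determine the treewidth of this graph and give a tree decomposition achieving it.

The largest bag has 4 vertices, giving width 3; this decomposition certifies tw(G) ≤ 3. For the lower bound: the 4 vertex sets {1,8,9}, {3}, {5}, {2,4,6,7} are disjoint, each induces a connected subgraph, and every pair is joined by at least one edge of G. Contracting each set to a single vertex therefore yields K_{4} as a minor, and since treewidth is minor-monotone, tw(G) ≥ tw(K_{4}) = 3. Therefore the treewidth is 3.

Treewidth 3.
One such decomposition:
Bags: B1 = {1, 3, 8, 9}  B2 = {3, 5, 8, 9}  B3 = {3, 5, 6, 8}  B4 = {3, 5, 6, 7}  B5 = {2, 5, 6, 7}  B6 = {2, 4, 6, 7}
Tree: B1–B2, B2–B3, B3–B4, B4–B5, B5–B6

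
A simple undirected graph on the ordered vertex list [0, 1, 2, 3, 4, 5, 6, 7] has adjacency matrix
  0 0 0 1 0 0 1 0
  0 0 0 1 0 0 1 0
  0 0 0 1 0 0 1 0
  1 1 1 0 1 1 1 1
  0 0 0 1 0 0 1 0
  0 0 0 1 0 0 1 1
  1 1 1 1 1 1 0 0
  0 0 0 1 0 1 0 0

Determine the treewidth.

A width-2 tree decomposition is:
Bags: B1 = {3, 5, 7}  B2 = {3, 5, 6}  B3 = {2, 3, 6}  B4 = {1, 3, 6}  B5 = {0, 3, 6}  B6 = {3, 4, 6}
Tree: B1–B2, B2–B3, B3–B4, B3–B5, B5–B6
Each bag holds 3 vertices, so the decomposition has width 2, which upper-bounds the treewidth. On the other hand G contains the 3-clique {0, 3, 6}. A clique must lie in a single bag of any decomposition, so no decomposition can have width below 2. Combining the bounds, tw(G) = 2.

2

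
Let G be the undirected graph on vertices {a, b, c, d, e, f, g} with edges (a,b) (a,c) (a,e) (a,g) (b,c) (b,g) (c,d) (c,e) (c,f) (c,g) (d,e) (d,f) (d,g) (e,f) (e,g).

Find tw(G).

3

A width-3 tree decomposition is:
Bags: B1 = {a, c, e, g}  B2 = {a, b, c, g}  B3 = {c, d, e, g}  B4 = {c, d, e, f}
Tree: B1–B2, B1–B3, B3–B4
The largest bag has 4 vertices, giving width 3; this decomposition certifies tw(G) ≤ 3. For the lower bound, the 4 vertices {c, d, e, g} are pairwise adjacent, and any tree decomposition puts a clique entirely inside one bag — forcing width ≥ 3. Therefore the treewidth is 3.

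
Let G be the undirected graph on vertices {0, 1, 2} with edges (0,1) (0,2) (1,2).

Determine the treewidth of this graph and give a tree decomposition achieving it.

With just one bag of size 3, the width is 3 − 1 = 2, so tw(G) ≤ 2. For the lower bound, the 3 vertices {0, 1, 2} are pairwise adjacent, and any tree decomposition puts a clique entirely inside one bag — forcing width ≥ 2. Combining the bounds, tw(G) = 2.

Treewidth 2.
Bags: B1 = {0, 1, 2}
Tree: (single bag)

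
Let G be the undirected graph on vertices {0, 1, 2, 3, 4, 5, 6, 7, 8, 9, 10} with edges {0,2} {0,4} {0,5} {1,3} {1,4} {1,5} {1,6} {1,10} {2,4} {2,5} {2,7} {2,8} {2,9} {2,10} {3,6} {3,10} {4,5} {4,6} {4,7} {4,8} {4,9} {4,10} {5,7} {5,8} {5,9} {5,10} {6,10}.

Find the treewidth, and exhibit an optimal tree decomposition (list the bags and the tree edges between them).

Treewidth 3.
Bags: B1 = {1, 4, 5, 10}  B2 = {2, 4, 5, 10}  B3 = {2, 4, 5, 7}  B4 = {1, 4, 6, 10}  B5 = {2, 4, 5, 9}  B6 = {1, 3, 6, 10}  B7 = {2, 4, 5, 8}  B8 = {0, 2, 4, 5}
Tree: B1–B2, B2–B3, B1–B4, B3–B5, B4–B6, B3–B7, B5–B8

Every bag has size at most 4, so the width is 4 − 1 = 3 and tw(G) ≤ 3. Conversely, {1, 3, 6, 10} is a clique of size 4, and the vertices of any clique must share a bag in every tree decomposition; so some bag has ≥ 4 vertices and tw(G) ≥ 3. The upper and lower bounds meet at 3, so that is the treewidth.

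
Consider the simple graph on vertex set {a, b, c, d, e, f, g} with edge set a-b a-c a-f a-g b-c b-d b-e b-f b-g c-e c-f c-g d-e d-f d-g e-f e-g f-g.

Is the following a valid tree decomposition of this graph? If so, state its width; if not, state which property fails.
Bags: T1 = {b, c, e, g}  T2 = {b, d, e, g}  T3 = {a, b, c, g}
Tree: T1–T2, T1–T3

A tree decomposition must satisfy three properties: every vertex lies in some bag; for every edge, both endpoints lie together in some bag; and for every vertex, the bags containing it form a connected subtree. Here vertex f appears in no bag, so the decomposition is invalid.

No — vertex f appears in no bag.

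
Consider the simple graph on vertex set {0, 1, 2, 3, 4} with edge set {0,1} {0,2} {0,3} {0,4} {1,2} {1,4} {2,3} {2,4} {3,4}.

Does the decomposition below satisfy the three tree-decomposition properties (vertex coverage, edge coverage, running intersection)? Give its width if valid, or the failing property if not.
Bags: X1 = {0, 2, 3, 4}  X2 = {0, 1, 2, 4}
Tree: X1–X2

Vertex coverage: the bags together contain {0, 1, 2, 3, 4}, the full vertex set. Edge coverage: each edge of G has both endpoints in at least one bag. Running intersection: for every vertex, the bags containing it form a connected subtree. All three properties hold, so this is a valid tree decomposition of width max|bag| − 1 = 3, and hence tw(G) ≤ 3.

Yes; width 3.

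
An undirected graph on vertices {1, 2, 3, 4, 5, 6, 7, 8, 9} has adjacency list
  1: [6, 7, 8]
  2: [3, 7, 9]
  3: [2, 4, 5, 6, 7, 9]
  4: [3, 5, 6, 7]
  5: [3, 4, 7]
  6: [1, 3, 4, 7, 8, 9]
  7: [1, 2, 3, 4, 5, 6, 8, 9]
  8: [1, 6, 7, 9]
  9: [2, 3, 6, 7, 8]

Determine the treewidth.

3

A width-3 tree decomposition is:
Bags: B1 = {3, 4, 6, 7}  B2 = {3, 6, 7, 9}  B3 = {6, 7, 8, 9}  B4 = {3, 4, 5, 7}  B5 = {1, 6, 7, 8}  B6 = {2, 3, 7, 9}
Tree: B1–B2, B2–B3, B1–B4, B3–B5, B2–B6
Every bag has size at most 4, so the width is 4 − 1 = 3 and tw(G) ≤ 3. On the other hand G contains the 4-clique {6, 7, 8, 9}. A clique must lie in a single bag of any decomposition, so no decomposition can have width below 3. The upper and lower bounds meet at 3, so that is the treewidth.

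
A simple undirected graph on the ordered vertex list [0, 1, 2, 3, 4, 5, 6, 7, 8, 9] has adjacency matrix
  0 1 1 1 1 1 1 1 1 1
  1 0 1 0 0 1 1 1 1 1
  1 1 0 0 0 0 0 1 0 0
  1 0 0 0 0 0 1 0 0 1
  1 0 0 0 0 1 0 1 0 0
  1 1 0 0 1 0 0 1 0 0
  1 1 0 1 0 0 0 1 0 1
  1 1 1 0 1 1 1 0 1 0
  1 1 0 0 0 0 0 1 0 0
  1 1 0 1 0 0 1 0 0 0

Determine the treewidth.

A width-3 tree decomposition is:
Bags: B1 = {0, 1, 6, 7}  B2 = {0, 1, 6, 9}  B3 = {0, 1, 7, 8}  B4 = {0, 1, 5, 7}  B5 = {0, 4, 5, 7}  B6 = {0, 1, 2, 7}  B7 = {0, 3, 6, 9}
Tree: B1–B2, B1–B3, B1–B4, B4–B5, B4–B6, B2–B7
Each bag holds 4 vertices, so the decomposition has width 3, which upper-bounds the treewidth. Conversely, {0, 1, 6, 9} is a clique of size 4, and the vertices of any clique must share a bag in every tree decomposition; so some bag has ≥ 4 vertices and tw(G) ≥ 3. The upper and lower bounds meet at 3, so that is the treewidth.

3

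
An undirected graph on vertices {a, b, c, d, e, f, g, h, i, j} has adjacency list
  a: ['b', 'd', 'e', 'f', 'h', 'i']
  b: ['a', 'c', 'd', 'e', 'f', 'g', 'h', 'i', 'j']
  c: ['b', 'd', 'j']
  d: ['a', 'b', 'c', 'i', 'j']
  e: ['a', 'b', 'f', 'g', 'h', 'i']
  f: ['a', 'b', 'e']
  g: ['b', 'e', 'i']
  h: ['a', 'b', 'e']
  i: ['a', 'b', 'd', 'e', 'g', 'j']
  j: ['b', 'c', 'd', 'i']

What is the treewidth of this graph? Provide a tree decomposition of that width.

The largest bag has 4 vertices, giving width 3; this decomposition certifies tw(G) ≤ 3. On the other hand G contains the 4-clique {a, b, e, h}. A clique must lie in a single bag of any decomposition, so no decomposition can have width below 3. Therefore the treewidth is 3.

Treewidth 3.
One such decomposition:
Bags: B1 = {a, b, e, i}  B2 = {a, b, d, i}  B3 = {a, b, e, h}  B4 = {b, e, g, i}  B5 = {b, d, i, j}  B6 = {a, b, e, f}  B7 = {b, c, d, j}
Tree: B1–B2, B1–B3, B1–B4, B2–B5, B1–B6, B5–B7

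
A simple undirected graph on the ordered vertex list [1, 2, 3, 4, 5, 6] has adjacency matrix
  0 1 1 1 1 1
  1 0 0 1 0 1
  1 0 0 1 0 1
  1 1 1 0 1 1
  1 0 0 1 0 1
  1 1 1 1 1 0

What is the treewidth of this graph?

3

A width-3 tree decomposition is:
Bags: B1 = {1, 2, 4, 6}  B2 = {1, 3, 4, 6}  B3 = {1, 4, 5, 6}
Tree: B1–B2, B2–B3
Every bag has size at most 4, so the width is 4 − 1 = 3 and tw(G) ≤ 3. Conversely, {1, 2, 4, 6} is a clique of size 4, and the vertices of any clique must share a bag in every tree decomposition; so some bag has ≥ 4 vertices and tw(G) ≥ 3. Combining the bounds, tw(G) = 3.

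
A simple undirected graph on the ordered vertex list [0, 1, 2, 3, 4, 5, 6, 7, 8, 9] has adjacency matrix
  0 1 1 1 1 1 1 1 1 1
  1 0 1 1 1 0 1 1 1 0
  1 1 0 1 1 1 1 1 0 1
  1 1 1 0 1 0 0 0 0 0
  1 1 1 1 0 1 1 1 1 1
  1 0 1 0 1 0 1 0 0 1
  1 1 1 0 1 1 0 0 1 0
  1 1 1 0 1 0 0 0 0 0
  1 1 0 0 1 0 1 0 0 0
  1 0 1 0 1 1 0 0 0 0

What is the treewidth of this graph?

4

A width-4 tree decomposition is:
Bags: B1 = {0, 1, 2, 4, 6}  B2 = {0, 1, 2, 4, 7}  B3 = {0, 1, 4, 6, 8}  B4 = {0, 1, 2, 3, 4}  B5 = {0, 2, 4, 5, 6}  B6 = {0, 2, 4, 5, 9}
Tree: B1–B2, B1–B3, B2–B4, B1–B5, B5–B6
The largest bag has 5 vertices, giving width 4; this decomposition certifies tw(G) ≤ 4. Conversely, {0, 1, 4, 6, 8} is a clique of size 5, and the vertices of any clique must share a bag in every tree decomposition; so some bag has ≥ 5 vertices and tw(G) ≥ 4. The upper and lower bounds meet at 4, so that is the treewidth.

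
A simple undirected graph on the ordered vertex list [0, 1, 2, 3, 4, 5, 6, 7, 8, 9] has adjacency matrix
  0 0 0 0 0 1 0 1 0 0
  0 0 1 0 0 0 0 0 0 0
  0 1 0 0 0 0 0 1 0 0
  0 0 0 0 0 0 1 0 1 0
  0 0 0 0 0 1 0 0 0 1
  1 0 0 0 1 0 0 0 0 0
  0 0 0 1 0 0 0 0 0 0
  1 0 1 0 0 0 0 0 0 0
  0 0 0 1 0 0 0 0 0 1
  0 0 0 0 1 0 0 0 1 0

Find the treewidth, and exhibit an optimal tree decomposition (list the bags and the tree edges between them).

Every bag has size at most 2, so the width is 2 − 1 = 1 and tw(G) ≤ 1. Any graph with an edge has treewidth ≥ 1, and G has the edge 1–2. The upper and lower bounds meet at 1, so that is the treewidth.

Treewidth 1.
Bags: B1 = {1, 2}  B2 = {2, 7}  B3 = {0, 7}  B4 = {0, 5}  B5 = {4, 5}  B6 = {4, 9}  B7 = {8, 9}  B8 = {3, 8}  B9 = {3, 6}
Tree: B1–B2, B2–B3, B3–B4, B4–B5, B5–B6, B6–B7, B7–B8, B8–B9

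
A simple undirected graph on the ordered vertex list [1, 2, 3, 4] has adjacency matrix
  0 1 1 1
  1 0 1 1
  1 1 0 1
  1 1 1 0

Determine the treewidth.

3

A width-3 tree decomposition is:
Bags: B1 = {1, 2, 3, 4}
Tree: (single bag)
A single bag containing all 4 vertices is trivially a valid decomposition of width 3. For the lower bound, the 4 vertices {1, 2, 3, 4} are pairwise adjacent, and any tree decomposition puts a clique entirely inside one bag — forcing width ≥ 3. Combining the bounds, tw(G) = 3.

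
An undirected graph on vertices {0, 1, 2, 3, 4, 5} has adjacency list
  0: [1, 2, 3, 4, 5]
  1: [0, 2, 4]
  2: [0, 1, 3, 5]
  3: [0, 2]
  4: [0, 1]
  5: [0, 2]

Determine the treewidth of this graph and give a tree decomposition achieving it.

Treewidth 2.
Bags: B1 = {0, 1, 4}  B2 = {0, 1, 2}  B3 = {0, 2, 5}  B4 = {0, 2, 3}
Tree: B1–B2, B2–B3, B3–B4

The largest bag has 3 vertices, giving width 2; this decomposition certifies tw(G) ≤ 2. For the lower bound, the 3 vertices {0, 1, 2} are pairwise adjacent, and any tree decomposition puts a clique entirely inside one bag — forcing width ≥ 2. Combining the bounds, tw(G) = 2.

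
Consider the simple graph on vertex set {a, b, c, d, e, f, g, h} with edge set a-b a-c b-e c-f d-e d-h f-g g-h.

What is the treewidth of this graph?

2

A width-2 tree decomposition is:
Bags: B1 = {a, b, e}  B2 = {a, c, e}  B3 = {c, e, f}  B4 = {e, f, g}  B5 = {e, g, h}  B6 = {d, e, h}
Tree: B1–B2, B2–B3, B3–B4, B4–B5, B5–B6
Every bag has size at most 3, so the width is 3 − 1 = 2 and tw(G) ≤ 2. The edges e–b–a–c–f–g–h–d–e form a cycle, so G is not a tree and its treewidth is at least 2. Combining the bounds, tw(G) = 2.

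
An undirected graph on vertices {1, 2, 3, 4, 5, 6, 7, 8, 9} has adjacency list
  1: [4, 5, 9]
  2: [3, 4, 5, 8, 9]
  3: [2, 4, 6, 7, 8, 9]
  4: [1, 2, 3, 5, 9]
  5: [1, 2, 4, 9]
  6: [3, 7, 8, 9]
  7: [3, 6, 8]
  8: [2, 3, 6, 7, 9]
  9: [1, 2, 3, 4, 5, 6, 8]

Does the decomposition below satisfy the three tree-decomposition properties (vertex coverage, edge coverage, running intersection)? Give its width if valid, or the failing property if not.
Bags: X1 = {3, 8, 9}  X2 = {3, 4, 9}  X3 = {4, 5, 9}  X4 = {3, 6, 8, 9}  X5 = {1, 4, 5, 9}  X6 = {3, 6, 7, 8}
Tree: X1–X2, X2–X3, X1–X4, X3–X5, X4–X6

No — vertex 2 appears in no bag.

A tree decomposition must satisfy three properties: every vertex lies in some bag; for every edge, both endpoints lie together in some bag; and for every vertex, the bags containing it form a connected subtree. Here vertex 2 appears in no bag, so the decomposition is invalid.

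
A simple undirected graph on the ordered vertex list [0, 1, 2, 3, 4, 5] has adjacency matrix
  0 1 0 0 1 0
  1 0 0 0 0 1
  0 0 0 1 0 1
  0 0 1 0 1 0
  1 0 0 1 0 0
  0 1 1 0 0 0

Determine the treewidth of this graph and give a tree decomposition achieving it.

The largest bag has 3 vertices, giving width 2; this decomposition certifies tw(G) ≤ 2. The edges 5–2–3–4–0–1–5 form a cycle, so G is not a tree and its treewidth is at least 2. Hence tw(G) = 2 exactly.

Treewidth 2.
Bags: B1 = {2, 3, 5}  B2 = {3, 4, 5}  B3 = {0, 4, 5}  B4 = {0, 1, 5}
Tree: B1–B2, B2–B3, B3–B4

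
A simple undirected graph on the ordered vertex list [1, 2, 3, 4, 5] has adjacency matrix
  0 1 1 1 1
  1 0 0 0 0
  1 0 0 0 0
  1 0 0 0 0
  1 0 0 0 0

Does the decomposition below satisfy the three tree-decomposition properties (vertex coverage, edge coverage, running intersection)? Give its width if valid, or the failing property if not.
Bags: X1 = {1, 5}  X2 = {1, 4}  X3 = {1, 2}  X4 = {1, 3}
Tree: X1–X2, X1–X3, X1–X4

Vertex coverage: the bags together contain {1, 2, 3, 4, 5}, the full vertex set. Edge coverage: each edge of G has both endpoints in at least one bag. Running intersection: for every vertex, the bags containing it form a connected subtree. All three properties hold, so this is a valid tree decomposition of width max|bag| − 1 = 1, and hence tw(G) ≤ 1.

Yes; width 1.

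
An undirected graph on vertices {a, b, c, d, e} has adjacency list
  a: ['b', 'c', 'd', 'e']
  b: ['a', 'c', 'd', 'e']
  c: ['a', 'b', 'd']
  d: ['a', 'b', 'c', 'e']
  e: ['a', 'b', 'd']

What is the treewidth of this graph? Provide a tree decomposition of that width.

Treewidth 3.
Bags: B1 = {a, b, d, e}  B2 = {a, b, c, d}
Tree: B1–B2

Every bag has size at most 4, so the width is 4 − 1 = 3 and tw(G) ≤ 3. Conversely, {a, b, d, e} is a clique of size 4, and the vertices of any clique must share a bag in every tree decomposition; so some bag has ≥ 4 vertices and tw(G) ≥ 3. Therefore the treewidth is 3.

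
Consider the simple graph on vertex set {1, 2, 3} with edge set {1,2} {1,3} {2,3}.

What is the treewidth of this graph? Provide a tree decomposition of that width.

A single bag containing all 3 vertices is trivially a valid decomposition of width 2. For the lower bound, the 3 vertices {1, 2, 3} are pairwise adjacent, and any tree decomposition puts a clique entirely inside one bag — forcing width ≥ 2. Hence tw(G) = 2 exactly.

Treewidth 2.
Bags: B1 = {1, 2, 3}
Tree: (single bag)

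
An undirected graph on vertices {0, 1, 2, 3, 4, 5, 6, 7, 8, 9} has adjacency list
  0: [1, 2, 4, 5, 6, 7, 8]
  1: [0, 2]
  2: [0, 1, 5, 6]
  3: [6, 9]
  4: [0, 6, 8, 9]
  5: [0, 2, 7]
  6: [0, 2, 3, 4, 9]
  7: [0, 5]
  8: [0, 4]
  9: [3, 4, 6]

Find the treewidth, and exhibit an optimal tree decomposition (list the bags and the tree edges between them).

Every bag has size at most 3, so the width is 3 − 1 = 2 and tw(G) ≤ 2. For the lower bound, the 3 vertices {0, 4, 8} are pairwise adjacent, and any tree decomposition puts a clique entirely inside one bag — forcing width ≥ 2. Combining the bounds, tw(G) = 2.

Treewidth 2.
One such decomposition:
Bags: B1 = {0, 1, 2}  B2 = {0, 2, 6}  B3 = {0, 4, 6}  B4 = {4, 6, 9}  B5 = {0, 2, 5}  B6 = {3, 6, 9}  B7 = {0, 5, 7}  B8 = {0, 4, 8}
Tree: B1–B2, B2–B3, B3–B4, B2–B5, B4–B6, B5–B7, B3–B8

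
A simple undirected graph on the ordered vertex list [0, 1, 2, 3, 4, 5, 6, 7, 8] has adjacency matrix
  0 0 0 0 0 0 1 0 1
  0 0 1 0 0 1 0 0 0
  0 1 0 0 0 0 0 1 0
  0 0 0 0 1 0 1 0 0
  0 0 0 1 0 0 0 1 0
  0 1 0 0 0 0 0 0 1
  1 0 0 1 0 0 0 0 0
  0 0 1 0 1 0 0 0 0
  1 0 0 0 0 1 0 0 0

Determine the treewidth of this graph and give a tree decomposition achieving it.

The largest bag has 3 vertices, giving width 2; this decomposition certifies tw(G) ≤ 2. The edges 1–5–8–0–6–3–4–7–2–1 form a cycle, so G is not a tree and its treewidth is at least 2. The upper and lower bounds meet at 2, so that is the treewidth.

Treewidth 2.
Bags: B1 = {1, 5, 8}  B2 = {0, 1, 8}  B3 = {0, 1, 6}  B4 = {1, 3, 6}  B5 = {1, 3, 4}  B6 = {1, 4, 7}  B7 = {1, 2, 7}
Tree: B1–B2, B2–B3, B3–B4, B4–B5, B5–B6, B6–B7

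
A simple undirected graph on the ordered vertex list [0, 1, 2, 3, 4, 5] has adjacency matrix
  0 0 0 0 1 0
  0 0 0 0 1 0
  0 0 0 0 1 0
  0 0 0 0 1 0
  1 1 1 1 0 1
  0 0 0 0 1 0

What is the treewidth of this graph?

1

A width-1 tree decomposition is:
Bags: B1 = {2, 4}  B2 = {0, 4}  B3 = {3, 4}  B4 = {4, 5}  B5 = {1, 4}
Tree: B1–B2, B1–B3, B1–B4, B3–B5
Each bag holds 2 vertices, so the decomposition has width 1, which upper-bounds the treewidth. Since G has at least one edge (e.g. 4–2), it is not an edgeless graph, so tw(G) ≥ 1. Combining the bounds, tw(G) = 1.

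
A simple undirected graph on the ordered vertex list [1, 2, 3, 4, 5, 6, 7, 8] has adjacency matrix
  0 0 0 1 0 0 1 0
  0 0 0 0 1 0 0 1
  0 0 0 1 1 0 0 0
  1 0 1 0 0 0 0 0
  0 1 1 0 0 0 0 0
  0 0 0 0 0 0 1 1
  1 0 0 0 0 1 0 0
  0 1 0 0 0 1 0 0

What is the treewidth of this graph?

A width-2 tree decomposition is:
Bags: B1 = {1, 3, 4}  B2 = {1, 3, 5}  B3 = {1, 2, 5}  B4 = {1, 2, 8}  B5 = {1, 6, 8}  B6 = {1, 6, 7}
Tree: B1–B2, B2–B3, B3–B4, B4–B5, B5–B6
Each bag holds 3 vertices, so the decomposition has width 2, which upper-bounds the treewidth. For the lower bound, G contains the cycle 1–4–3–5–2–8–6–7–1, so G is not a forest; only forests have treewidth ≤ 1, hence tw(G) ≥ 2. Combining the bounds, tw(G) = 2.

2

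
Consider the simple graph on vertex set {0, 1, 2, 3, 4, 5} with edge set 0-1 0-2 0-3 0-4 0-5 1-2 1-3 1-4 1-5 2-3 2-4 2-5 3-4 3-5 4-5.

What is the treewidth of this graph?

A width-5 tree decomposition is:
Bags: B1 = {0, 1, 2, 3, 4, 5}
Tree: (single bag)
With just one bag of size 6, the width is 6 − 1 = 5, so tw(G) ≤ 5. For the lower bound, the 6 vertices {0, 1, 2, 3, 4, 5} are pairwise adjacent, and any tree decomposition puts a clique entirely inside one bag — forcing width ≥ 5. The upper and lower bounds meet at 5, so that is the treewidth.

5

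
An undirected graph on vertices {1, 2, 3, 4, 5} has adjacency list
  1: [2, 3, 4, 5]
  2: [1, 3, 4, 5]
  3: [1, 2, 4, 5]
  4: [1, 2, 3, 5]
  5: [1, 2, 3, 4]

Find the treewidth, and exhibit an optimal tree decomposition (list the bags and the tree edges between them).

Treewidth 4.
Bags: B1 = {1, 2, 3, 4, 5}
Tree: (single bag)

With just one bag of size 5, the width is 5 − 1 = 4, so tw(G) ≤ 4. On the other hand G contains the 5-clique {1, 2, 3, 4, 5}. A clique must lie in a single bag of any decomposition, so no decomposition can have width below 4. Therefore the treewidth is 4.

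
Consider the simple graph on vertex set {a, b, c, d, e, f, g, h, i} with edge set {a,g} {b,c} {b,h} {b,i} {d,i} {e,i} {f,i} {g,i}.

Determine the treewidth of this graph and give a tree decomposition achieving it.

Treewidth 1.
One optimal decomposition is:
Bags: B1 = {g, i}  B2 = {b, i}  B3 = {b, h}  B4 = {a, g}  B5 = {d, i}  B6 = {b, c}  B7 = {f, i}  B8 = {e, i}
Tree: B1–B2, B2–B3, B1–B4, B2–B5, B2–B6, B2–B7, B7–B8

The largest bag has 2 vertices, giving width 1; this decomposition certifies tw(G) ≤ 1. Since G has at least one edge (e.g. i–g), it is not an edgeless graph, so tw(G) ≥ 1. The upper and lower bounds meet at 1, so that is the treewidth.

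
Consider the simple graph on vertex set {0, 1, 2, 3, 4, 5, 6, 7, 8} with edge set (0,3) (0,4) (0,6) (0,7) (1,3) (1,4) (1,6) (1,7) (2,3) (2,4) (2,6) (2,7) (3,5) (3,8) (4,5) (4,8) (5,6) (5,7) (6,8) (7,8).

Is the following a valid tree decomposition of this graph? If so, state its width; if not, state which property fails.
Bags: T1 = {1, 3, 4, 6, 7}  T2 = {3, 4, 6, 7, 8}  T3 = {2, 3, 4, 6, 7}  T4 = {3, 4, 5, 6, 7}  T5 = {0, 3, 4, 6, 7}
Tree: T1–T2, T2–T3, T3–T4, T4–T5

Yes; width 4.

Every vertex of G appears in some bag (union = {0, 1, 2, 3, 4, 5, 6, 7, 8}); every edge is covered by a bag; and for each vertex v the set of bags containing v is connected in the bag tree. The decomposition is therefore valid. The largest bag has 5 vertices, so the width is 4.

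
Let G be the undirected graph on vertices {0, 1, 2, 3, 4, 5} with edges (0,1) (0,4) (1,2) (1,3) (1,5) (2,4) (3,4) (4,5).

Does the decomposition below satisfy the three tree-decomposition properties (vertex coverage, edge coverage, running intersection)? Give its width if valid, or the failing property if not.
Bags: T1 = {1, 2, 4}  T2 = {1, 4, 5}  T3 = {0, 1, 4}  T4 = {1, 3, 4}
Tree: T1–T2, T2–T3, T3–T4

Checking the three conditions: (i) the bags cover all of {0, 1, 2, 3, 4, 5}; (ii) for each edge, some bag contains both endpoints; (iii) the bags containing any fixed vertex form a subtree. All hold, so the decomposition is valid with width 3 − 1 = 2.

Yes; width 2.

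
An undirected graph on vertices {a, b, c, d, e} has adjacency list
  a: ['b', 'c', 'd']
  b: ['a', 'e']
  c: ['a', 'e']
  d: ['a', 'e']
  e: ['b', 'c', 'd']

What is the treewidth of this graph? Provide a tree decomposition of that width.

Treewidth 2.
Bags: B1 = {a, c, e}  B2 = {a, b, e}  B3 = {a, d, e}
Tree: B1–B2, B2–B3

Every bag has size at most 3, so the width is 3 − 1 = 2 and tw(G) ≤ 2. Since e–c–a–b–e is a cycle in G, G is not acyclic. Forests are exactly the graphs of treewidth ≤ 1, so tw(G) ≥ 2. Combining the bounds, tw(G) = 2.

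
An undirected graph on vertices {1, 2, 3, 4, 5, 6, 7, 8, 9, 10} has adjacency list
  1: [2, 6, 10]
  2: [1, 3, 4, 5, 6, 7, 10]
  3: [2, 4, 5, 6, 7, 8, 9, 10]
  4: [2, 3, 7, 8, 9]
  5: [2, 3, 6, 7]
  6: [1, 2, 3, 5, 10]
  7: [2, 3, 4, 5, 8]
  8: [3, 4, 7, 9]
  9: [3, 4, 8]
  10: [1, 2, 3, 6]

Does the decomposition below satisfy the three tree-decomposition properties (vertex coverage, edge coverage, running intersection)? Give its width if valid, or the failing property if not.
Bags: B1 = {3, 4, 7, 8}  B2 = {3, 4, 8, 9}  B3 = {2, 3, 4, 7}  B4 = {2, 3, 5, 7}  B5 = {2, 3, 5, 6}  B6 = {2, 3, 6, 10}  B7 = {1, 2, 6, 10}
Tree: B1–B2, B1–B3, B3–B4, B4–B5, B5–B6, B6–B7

Checking the three conditions: (i) the bags cover all of {1, 2, 3, 4, 5, 6, 7, 8, 9, 10}; (ii) for each edge, some bag contains both endpoints; (iii) the bags containing any fixed vertex form a subtree. All hold, so the decomposition is valid with width 4 − 1 = 3.

Yes; width 3.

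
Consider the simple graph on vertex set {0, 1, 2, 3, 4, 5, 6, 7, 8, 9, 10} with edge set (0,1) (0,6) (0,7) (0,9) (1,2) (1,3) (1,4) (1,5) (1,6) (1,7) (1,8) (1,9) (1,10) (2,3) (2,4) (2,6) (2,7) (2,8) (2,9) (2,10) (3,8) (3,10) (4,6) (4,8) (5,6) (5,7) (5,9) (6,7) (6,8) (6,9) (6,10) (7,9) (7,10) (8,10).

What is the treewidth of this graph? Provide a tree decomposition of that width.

Treewidth 4.
Bags: B1 = {1, 2, 6, 8, 10}  B2 = {1, 2, 6, 7, 10}  B3 = {1, 2, 4, 6, 8}  B4 = {1, 2, 6, 7, 9}  B5 = {0, 1, 6, 7, 9}  B6 = {1, 2, 3, 8, 10}  B7 = {1, 5, 6, 7, 9}
Tree: B1–B2, B1–B3, B2–B4, B4–B5, B1–B6, B5–B7

Each bag holds 5 vertices, so the decomposition has width 4, which upper-bounds the treewidth. On the other hand G contains the 5-clique {1, 2, 3, 8, 10}. A clique must lie in a single bag of any decomposition, so no decomposition can have width below 4. The upper and lower bounds meet at 4, so that is the treewidth.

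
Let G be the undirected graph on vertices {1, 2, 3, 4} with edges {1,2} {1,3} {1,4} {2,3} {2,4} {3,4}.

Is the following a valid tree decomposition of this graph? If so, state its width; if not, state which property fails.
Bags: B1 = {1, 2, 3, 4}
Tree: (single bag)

Every vertex of G appears in some bag (union = {1, 2, 3, 4}); every edge is covered by a bag; and for each vertex v the set of bags containing v is connected in the bag tree. The decomposition is therefore valid. The largest bag has 4 vertices, so the width is 3.

Yes; width 3.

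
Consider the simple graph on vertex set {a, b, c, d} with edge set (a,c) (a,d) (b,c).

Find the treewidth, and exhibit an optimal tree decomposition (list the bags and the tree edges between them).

Treewidth 1.
One such decomposition:
Bags: B1 = {a, d}  B2 = {a, c}  B3 = {b, c}
Tree: B1–B2, B2–B3

The largest bag has 2 vertices, giving width 1; this decomposition certifies tw(G) ≤ 1. G has an edge, so its treewidth is at least 1. Hence tw(G) = 1 exactly.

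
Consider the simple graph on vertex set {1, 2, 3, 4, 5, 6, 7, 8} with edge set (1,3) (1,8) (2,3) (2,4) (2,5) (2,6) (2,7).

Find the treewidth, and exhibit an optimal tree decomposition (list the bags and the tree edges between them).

Each bag holds 2 vertices, so the decomposition has width 1, which upper-bounds the treewidth. Any graph with an edge has treewidth ≥ 1, and G has the edge 8–1. Combining the bounds, tw(G) = 1.

Treewidth 1.
One such decomposition:
Bags: B1 = {1, 8}  B2 = {1, 3}  B3 = {2, 3}  B4 = {2, 7}  B5 = {2, 5}  B6 = {2, 4}  B7 = {2, 6}
Tree: B1–B2, B2–B3, B3–B4, B3–B5, B4–B6, B5–B7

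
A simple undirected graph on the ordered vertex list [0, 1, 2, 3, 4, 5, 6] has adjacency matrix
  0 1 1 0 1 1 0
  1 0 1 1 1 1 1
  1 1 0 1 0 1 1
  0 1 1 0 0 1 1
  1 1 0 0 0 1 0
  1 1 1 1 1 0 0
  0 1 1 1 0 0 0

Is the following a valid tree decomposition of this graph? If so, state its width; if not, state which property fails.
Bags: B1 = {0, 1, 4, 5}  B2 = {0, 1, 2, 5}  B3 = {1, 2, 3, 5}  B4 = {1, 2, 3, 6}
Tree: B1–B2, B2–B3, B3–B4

Checking the three conditions: (i) the bags cover all of {0, 1, 2, 3, 4, 5, 6}; (ii) for each edge, some bag contains both endpoints; (iii) the bags containing any fixed vertex form a subtree. All hold, so the decomposition is valid with width 4 − 1 = 3.

Yes; width 3.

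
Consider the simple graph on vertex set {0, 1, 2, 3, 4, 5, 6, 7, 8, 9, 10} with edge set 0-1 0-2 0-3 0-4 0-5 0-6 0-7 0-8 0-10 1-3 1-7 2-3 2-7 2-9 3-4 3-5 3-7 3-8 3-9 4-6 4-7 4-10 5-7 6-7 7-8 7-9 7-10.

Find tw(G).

A width-3 tree decomposition is:
Bags: B1 = {0, 2, 3, 7}  B2 = {0, 3, 4, 7}  B3 = {0, 1, 3, 7}  B4 = {0, 4, 6, 7}  B5 = {2, 3, 7, 9}  B6 = {0, 4, 7, 10}  B7 = {0, 3, 7, 8}  B8 = {0, 3, 5, 7}
Tree: B1–B2, B2–B3, B2–B4, B1–B5, B2–B6, B2–B7, B1–B8
Each bag holds 4 vertices, so the decomposition has width 3, which upper-bounds the treewidth. For the lower bound, the 4 vertices {0, 4, 7, 10} are pairwise adjacent, and any tree decomposition puts a clique entirely inside one bag — forcing width ≥ 3. Combining the bounds, tw(G) = 3.

3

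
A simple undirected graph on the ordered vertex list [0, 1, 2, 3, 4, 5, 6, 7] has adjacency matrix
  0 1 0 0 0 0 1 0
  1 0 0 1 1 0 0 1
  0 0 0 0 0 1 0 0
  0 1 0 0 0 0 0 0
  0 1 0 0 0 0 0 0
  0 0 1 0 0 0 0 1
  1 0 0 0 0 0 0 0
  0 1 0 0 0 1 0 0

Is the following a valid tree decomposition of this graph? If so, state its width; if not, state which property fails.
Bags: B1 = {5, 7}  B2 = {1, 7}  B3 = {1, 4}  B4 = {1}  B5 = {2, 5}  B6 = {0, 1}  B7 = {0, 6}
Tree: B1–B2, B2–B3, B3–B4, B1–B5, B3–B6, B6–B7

No — vertex 3 appears in no bag.

A tree decomposition must satisfy three properties: every vertex lies in some bag; for every edge, both endpoints lie together in some bag; and for every vertex, the bags containing it form a connected subtree. Here vertex 3 appears in no bag, so the decomposition is invalid.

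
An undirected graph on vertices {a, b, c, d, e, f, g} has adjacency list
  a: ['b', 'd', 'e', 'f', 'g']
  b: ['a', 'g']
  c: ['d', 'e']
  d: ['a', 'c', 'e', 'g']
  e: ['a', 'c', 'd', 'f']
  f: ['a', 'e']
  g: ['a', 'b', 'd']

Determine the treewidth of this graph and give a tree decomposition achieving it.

The largest bag has 3 vertices, giving width 2; this decomposition certifies tw(G) ≤ 2. Conversely, {c, d, e} is a clique of size 3, and the vertices of any clique must share a bag in every tree decomposition; so some bag has ≥ 3 vertices and tw(G) ≥ 2. Therefore the treewidth is 2.

Treewidth 2.
One such decomposition:
Bags: B1 = {a, d, e}  B2 = {a, d, g}  B3 = {a, e, f}  B4 = {c, d, e}  B5 = {a, b, g}
Tree: B1–B2, B1–B3, B1–B4, B2–B5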